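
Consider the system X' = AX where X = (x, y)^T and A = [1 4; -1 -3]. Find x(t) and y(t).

x(t) = -2K_1e^(-t) - 2K_2te^(-t) + K_2e^(-t), y(t) = K_1e^(-t) + K_2te^(-t) - K_2e^(-t)

Coefficient matrix A = [[1, 4], [-1, -3]].
Characteristic polynomial det(A - λI) = λ^2 + 2λ + 1 = 0.
Single eigenvalue λ = -1 with algebraic multiplicity 2.
Eigenvector v = (-2,1); generalized eigenvector w with (A-λI)w=v is (1,-1).
General solution: e^(-t)[K_1·v + K_2·(t·v + w)].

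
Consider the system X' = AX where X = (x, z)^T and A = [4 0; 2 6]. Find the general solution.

Coefficient matrix A = [[4, 0], [2, 6]].
Characteristic polynomial det(A - λI) = λ^2 - 10λ + 24 = 0.
Eigenvalues λ = 6, 4.
For λ=6: (A-λI) row 1 is [-2, 0], so an eigenvector is (0, -1).
For λ=4: (A-λI) row 2 is [2, 2], so an eigenvector is (1, -1).
General solution: C_1e^(6t)(0,-1) + C_2e^(4t)(1,-1).

x(t) = C_2e^(4t), z(t) = -C_1e^(6t) - C_2e^(4t)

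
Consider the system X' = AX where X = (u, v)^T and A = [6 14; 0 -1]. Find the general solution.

u(t) = K_1e^(6t) - 2K_2e^(-t), v(t) = K_2e^(-t)

Coefficient matrix A = [[6, 14], [0, -1]].
Characteristic polynomial det(A - λI) = λ^2 - 5λ - 6 = 0.
Eigenvalues λ = 6, -1.
For λ=6: (A-λI) row 1 is [0, 14], so an eigenvector is (1, 0).
For λ=-1: (A-λI) row 1 is [7, 14], so an eigenvector is (-2, 1).
General solution: K_1e^(6t)(1,0) + K_2e^(-t)(-2,1).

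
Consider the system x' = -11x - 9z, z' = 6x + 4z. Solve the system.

x(t) = 3K_1e^(-5t) - K_2e^(-2t), z(t) = -2K_1e^(-5t) + K_2e^(-2t)

Coefficient matrix A = [[-11, -9], [6, 4]].
Characteristic polynomial det(A - λI) = λ^2 + 7λ + 10 = 0.
Eigenvalues λ = -5, -2.
For λ=-5: (A-λI) row 1 is [-6, -9], so an eigenvector is (3, -2).
For λ=-2: (A-λI) row 1 is [-9, -9], so an eigenvector is (-1, 1).
General solution: K_1e^(-5t)(3,-2) + K_2e^(-2t)(-1,1).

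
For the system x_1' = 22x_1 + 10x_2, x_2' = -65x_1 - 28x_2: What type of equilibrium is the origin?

A = [[22,10],[-65,-28]]; det(A-λI) = λ^2 + 6λ + 34.
λ = -3 ± 5i: negative real part.

stable spiral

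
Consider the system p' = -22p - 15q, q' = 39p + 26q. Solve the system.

p(t) = -C_1e^(2t)sin(3t) + 2C_1e^(2t)cos(3t) + 2C_2e^(2t)sin(3t) + C_2e^(2t)cos(3t), q(t) = 2C_1e^(2t)sin(3t) - 3C_1e^(2t)cos(3t) - 3C_2e^(2t)sin(3t) - 2C_2e^(2t)cos(3t)

Coefficient matrix A = [[-22, -15], [39, 26]].
Characteristic polynomial det(A - λI) = λ^2 - 4λ + 13 = 0.
Eigenvalues λ = 2 ± 3i (complex conjugate pair).
For λ=2+3i: an eigenvector is (2,-3) - i(-1,2) = (2 + i, -3 - 2i).
A real fundamental pair from Re and Im of e^((2+3i)t)v: X_1 = e^(2t)(cos(3t)·(2,-3) + sin(3t)·(-1,2)), X_2 = e^(2t)(sin(3t)·(2,-3) - cos(3t)·(-1,2)).
General solution: C_1X_1 + C_2X_2.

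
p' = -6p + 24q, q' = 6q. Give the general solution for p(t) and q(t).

p(t) = 2K_1e^(6t) + K_2e^(-6t), q(t) = K_1e^(6t)

Coefficient matrix A = [[-6, 24], [0, 6]].
Characteristic polynomial det(A - λI) = λ^2 - 36 = 0.
Eigenvalues λ = 6, -6.
For λ=6: (A-λI) row 1 is [-12, 24], so an eigenvector is (2, 1).
For λ=-6: (A-λI) row 1 is [0, 24], so an eigenvector is (1, 0).
General solution: K_1e^(6t)(2,1) + K_2e^(-6t)(1,0).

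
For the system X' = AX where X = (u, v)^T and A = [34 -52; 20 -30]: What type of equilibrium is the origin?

A = [[34,-52],[20,-30]]; det(A-λI) = λ^2 - 4λ + 20.
λ = 2 ± 4i: positive real part.

unstable spiral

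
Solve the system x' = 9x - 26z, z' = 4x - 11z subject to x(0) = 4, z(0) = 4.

x(t) = -32e^(-t)sin(2t) + 4e^(-t)cos(2t), z(t) = -12e^(-t)sin(2t) + 4e^(-t)cos(2t)

Coefficient matrix A = [[9, -26], [4, -11]].
Characteristic polynomial det(A - λI) = λ^2 + 2λ + 5 = 0.
Eigenvalues λ = -1 ± 2i (complex conjugate pair).
For λ=-1+2i: an eigenvector is (-2,-1) - i(3,1) = (-2 - 3i, -1 - i).
A real fundamental pair from Re and Im of e^((-1+2i)t)v: X_1 = e^(-t)(cos(2t)·(-2,-1) + sin(2t)·(3,1)), X_2 = e^(-t)(sin(2t)·(-2,-1) - cos(2t)·(3,1)).
General solution: K_1X_1 + K_2X_2.
Applying x(0)=4, z(0)=4 gives K_1=-8, K_2=4.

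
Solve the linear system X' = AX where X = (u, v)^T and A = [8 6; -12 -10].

Coefficient matrix A = [[8, 6], [-12, -10]].
Characteristic polynomial det(A - λI) = λ^2 + 2λ - 8 = 0.
Eigenvalues λ = -4, 2.
For λ=-4: (A-λI) row 1 is [12, 6], so an eigenvector is (1, -2).
For λ=2: (A-λI) row 1 is [6, 6], so an eigenvector is (-1, 1).
General solution: K_1e^(-4t)(1,-2) + K_2e^(2t)(-1,1).

u(t) = K_1e^(-4t) - K_2e^(2t), v(t) = -2K_1e^(-4t) + K_2e^(2t)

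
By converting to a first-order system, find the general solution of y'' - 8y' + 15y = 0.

Let x_1 = y, x_2 = y'. Then x_1' = x_2 and x_2' = -15x_1 + 8x_2.
A = [[0,1],[-15,8]]; det(A-λI) = λ^2 - 8λ + 15.
Eigenvalues λ = 3, 5 with eigenvectors (1,3), (1,5).

y(t) = C_1e^(3t) + C_2e^(5t)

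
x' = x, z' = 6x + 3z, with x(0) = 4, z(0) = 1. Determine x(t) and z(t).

Coefficient matrix A = [[1, 0], [6, 3]].
Characteristic polynomial det(A - λI) = λ^2 - 4λ + 3 = 0.
Eigenvalues λ = 3, 1.
For λ=3: (A-λI) row 1 is [-2, 0], so an eigenvector is (0, -1).
For λ=1: (A-λI) row 2 is [6, 2], so an eigenvector is (1, -3).
General solution: c_1e^(3t)(0,-1) + c_2e^(t)(1,-3).
Applying x(0)=4, z(0)=1 gives c_1=-13, c_2=4.

x(t) = 4e^(t), z(t) = 13e^(3t) - 12e^(t)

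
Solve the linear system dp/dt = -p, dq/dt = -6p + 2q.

p(t) = -K_1e^(-t), q(t) = -2K_1e^(-t) + K_2e^(2t)

Coefficient matrix A = [[-1, 0], [-6, 2]].
Characteristic polynomial det(A - λI) = λ^2 - λ - 2 = 0.
Eigenvalues λ = -1, 2.
For λ=-1: (A-λI) row 2 is [-6, 3], so an eigenvector is (-1, -2).
For λ=2: (A-λI) row 1 is [-3, 0], so an eigenvector is (0, 1).
General solution: K_1e^(-t)(-1,-2) + K_2e^(2t)(0,1).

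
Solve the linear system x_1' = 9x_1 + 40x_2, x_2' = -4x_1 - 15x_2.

Coefficient matrix A = [[9, 40], [-4, -15]].
Characteristic polynomial det(A - λI) = λ^2 + 6λ + 25 = 0.
Eigenvalues λ = -3 ± 4i (complex conjugate pair).
For λ=-3+4i: an eigenvector is (-1,0) - i(-3,1) = (-1 + 3i, 0 - i).
A real fundamental pair from Re and Im of e^((-3+4i)t)v: X_1 = e^(-3t)(cos(4t)·(-1,0) + sin(4t)·(-3,1)), X_2 = e^(-3t)(sin(4t)·(-1,0) - cos(4t)·(-3,1)).
General solution: K_1X_1 + K_2X_2.

x_1(t) = -3K_1e^(-3t)sin(4t) - K_1e^(-3t)cos(4t) - K_2e^(-3t)sin(4t) + 3K_2e^(-3t)cos(4t), x_2(t) = K_1e^(-3t)sin(4t) - K_2e^(-3t)cos(4t)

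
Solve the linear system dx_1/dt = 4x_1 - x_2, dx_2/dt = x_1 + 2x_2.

Coefficient matrix A = [[4, -1], [1, 2]].
Characteristic polynomial det(A - λI) = λ^2 - 6λ + 9 = 0.
Single eigenvalue λ = 3 with algebraic multiplicity 2.
Eigenvector v = (1,1); generalized eigenvector w with (A-λI)w=v is (0,-1).
General solution: e^(3t)[c_1·v + c_2·(t·v + w)].

x_1(t) = c_1e^(3t) + c_2te^(3t), x_2(t) = c_1e^(3t) + c_2te^(3t) - c_2e^(3t)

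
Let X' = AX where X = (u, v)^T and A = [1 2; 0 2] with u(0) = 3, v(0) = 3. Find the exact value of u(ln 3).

A = [[1,2],[0,2]]; eigenvalues λ = 2, 1.
Eigenvectors: (2,1) for λ=2, (1,0) for λ=1.
From the initial condition, c_1 = 3, c_2 = -3.
u(ln 3) = (3)(3^2)(2) + (-3)(3^1)(1) = 45.

45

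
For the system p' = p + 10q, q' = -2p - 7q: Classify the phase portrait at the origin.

stable spiral

A = [[1,10],[-2,-7]]; det(A-λI) = λ^2 + 6λ + 13.
λ = -3 ± 2i: negative real part.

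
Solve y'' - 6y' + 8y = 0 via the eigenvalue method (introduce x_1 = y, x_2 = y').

Let x_1 = y, x_2 = y'. Then x_1' = x_2 and x_2' = -8x_1 + 6x_2.
A = [[0,1],[-8,6]]; det(A-λI) = λ^2 - 6λ + 8.
Eigenvalues λ = 4, 2 with eigenvectors (1,4), (1,2).

y(t) = K_1e^(4t) + K_2e^(2t)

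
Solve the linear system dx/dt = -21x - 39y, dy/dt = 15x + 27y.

x(t) = -2c_1e^(3t)sin(3t) - 3c_1e^(3t)cos(3t) - 3c_2e^(3t)sin(3t) + 2c_2e^(3t)cos(3t), y(t) = c_1e^(3t)sin(3t) + 2c_1e^(3t)cos(3t) + 2c_2e^(3t)sin(3t) - c_2e^(3t)cos(3t)

Coefficient matrix A = [[-21, -39], [15, 27]].
Characteristic polynomial det(A - λI) = λ^2 - 6λ + 18 = 0.
Eigenvalues λ = 3 ± 3i (complex conjugate pair).
For λ=3+3i: an eigenvector is (-3,2) - i(-2,1) = (-3 + 2i, 2 - i).
A real fundamental pair from Re and Im of e^((3+3i)t)v: X_1 = e^(3t)(cos(3t)·(-3,2) + sin(3t)·(-2,1)), X_2 = e^(3t)(sin(3t)·(-3,2) - cos(3t)·(-2,1)).
General solution: c_1X_1 + c_2X_2.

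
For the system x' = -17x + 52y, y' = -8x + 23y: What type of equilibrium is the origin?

A = [[-17,52],[-8,23]]; det(A-λI) = λ^2 - 6λ + 25.
λ = 3 ± 4i: positive real part.

unstable spiral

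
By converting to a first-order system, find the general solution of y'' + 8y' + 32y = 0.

y(t) = c_1e^(-4t)cos(4t) + c_2e^(-4t)sin(4t)

Let x_1 = y, x_2 = y'. Then x_1' = x_2 and x_2' = -32x_1 - 8x_2.
A = [[0,1],[-32,-8]]; det(A-λI) = λ^2 + 8λ + 32.
Eigenvalues λ = -4 ± 4i.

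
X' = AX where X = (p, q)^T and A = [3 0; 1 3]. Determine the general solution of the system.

p(t) = -c_2e^(3t), q(t) = -c_1e^(3t) - c_2te^(3t) + c_2e^(3t)

Coefficient matrix A = [[3, 0], [1, 3]].
Characteristic polynomial det(A - λI) = λ^2 - 6λ + 9 = 0.
Single eigenvalue λ = 3 with algebraic multiplicity 2.
Eigenvector v = (0,-1); generalized eigenvector w with (A-λI)w=v is (-1,1).
General solution: e^(3t)[c_1·v + c_2·(t·v + w)].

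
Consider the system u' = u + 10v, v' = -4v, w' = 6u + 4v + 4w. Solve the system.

u(t) = c_1e^(t) - 2c_2e^(-4t), v(t) = c_2e^(-4t), w(t) = -2c_1e^(t) + c_2e^(-4t) + c_3e^(4t)

Coefficient matrix A = [[1, 10, 0], [0, -4, 0], [6, 4, 4]].
det(A - λI) = 0 gives eigenvalues λ = 1, -4, 4.
For λ=1: eigenvector (1,0,-2).
For λ=-4: eigenvector (-2,1,1).
For λ=4: eigenvector (0,0,1).
General solution: c_1e^(t)(1,0,-2) + c_2e^(-4t)(-2,1,1) + c_3e^(4t)(0,0,1).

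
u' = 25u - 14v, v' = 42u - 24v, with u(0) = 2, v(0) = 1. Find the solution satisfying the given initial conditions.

Coefficient matrix A = [[25, -14], [42, -24]].
Characteristic polynomial det(A - λI) = λ^2 - λ - 12 = 0.
Eigenvalues λ = -3, 4.
For λ=-3: (A-λI) row 1 is [28, -14], so an eigenvector is (-1, -2).
For λ=4: (A-λI) row 1 is [21, -14], so an eigenvector is (2, 3).
General solution: C_1e^(-3t)(-1,-2) + C_2e^(4t)(2,3).
Applying u(0)=2, v(0)=1 gives C_1=4, C_2=3.

u(t) = 6e^(4t) - 4e^(-3t), v(t) = 9e^(4t) - 8e^(-3t)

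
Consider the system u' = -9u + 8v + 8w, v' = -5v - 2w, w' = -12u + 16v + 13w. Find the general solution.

Coefficient matrix A = [[-9, 8, 8], [0, -5, -2], [-12, 16, 13]].
det(A - λI) = 0 gives eigenvalues λ = -1, 3, -3.
For λ=-1: eigenvector (-1,1,-2).
For λ=3: eigenvector (-2,1,-4).
For λ=-3: eigenvector (0,-1,1).
General solution: K_1e^(-t)(-1,1,-2) + K_2e^(3t)(-2,1,-4) + K_3e^(-3t)(0,-1,1).

u(t) = -K_1e^(-t) - 2K_2e^(3t), v(t) = K_1e^(-t) + K_2e^(3t) - K_3e^(-3t), w(t) = -2K_1e^(-t) - 4K_2e^(3t) + K_3e^(-3t)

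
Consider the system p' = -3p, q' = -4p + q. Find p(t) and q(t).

Coefficient matrix A = [[-3, 0], [-4, 1]].
Characteristic polynomial det(A - λI) = λ^2 + 2λ - 3 = 0.
Eigenvalues λ = -3, 1.
For λ=-3: (A-λI) row 2 is [-4, 4], so an eigenvector is (1, 1).
For λ=1: (A-λI) row 1 is [-4, 0], so an eigenvector is (0, -1).
General solution: K_1e^(-3t)(1,1) + K_2e^(t)(0,-1).

p(t) = K_1e^(-3t), q(t) = K_1e^(-3t) - K_2e^(t)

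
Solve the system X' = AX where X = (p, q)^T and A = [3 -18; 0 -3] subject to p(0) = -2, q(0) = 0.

p(t) = -2e^(3t), q(t) = 0

Coefficient matrix A = [[3, -18], [0, -3]].
Characteristic polynomial det(A - λI) = λ^2 - 9 = 0.
Eigenvalues λ = -3, 3.
For λ=-3: (A-λI) row 1 is [6, -18], so an eigenvector is (3, 1).
For λ=3: (A-λI) row 1 is [0, -18], so an eigenvector is (1, 0).
General solution: c_1e^(-3t)(3,1) + c_2e^(3t)(1,0).
Applying p(0)=-2, q(0)=0 gives c_1=0, c_2=-2.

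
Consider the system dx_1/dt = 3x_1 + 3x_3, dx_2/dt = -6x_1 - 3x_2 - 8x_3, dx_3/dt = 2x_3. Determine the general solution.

x_1(t) = C_2e^(3t) - 3C_3e^(2t), x_2(t) = C_1e^(-3t) - C_2e^(3t) + 2C_3e^(2t), x_3(t) = C_3e^(2t)

Coefficient matrix A = [[3, 0, 3], [-6, -3, -8], [0, 0, 2]].
det(A - λI) = 0 gives eigenvalues λ = -3, 3, 2.
For λ=-3: eigenvector (0,1,0).
For λ=3: eigenvector (1,-1,0).
For λ=2: eigenvector (-3,2,1).
General solution: C_1e^(-3t)(0,1,0) + C_2e^(3t)(1,-1,0) + C_3e^(2t)(-3,2,1).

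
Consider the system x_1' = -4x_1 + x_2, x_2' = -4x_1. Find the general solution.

Coefficient matrix A = [[-4, 1], [-4, 0]].
Characteristic polynomial det(A - λI) = λ^2 + 4λ + 4 = 0.
Single eigenvalue λ = -2 with algebraic multiplicity 2.
Eigenvector v = (1,2); generalized eigenvector w with (A-λI)w=v is (1,3).
General solution: e^(-2t)[K_1·v + K_2·(t·v + w)].

x_1(t) = K_1e^(-2t) + K_2te^(-2t) + K_2e^(-2t), x_2(t) = 2K_1e^(-2t) + 2K_2te^(-2t) + 3K_2e^(-2t)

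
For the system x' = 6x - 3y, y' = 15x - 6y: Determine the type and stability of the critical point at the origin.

center

A = [[6,-3],[15,-6]]; det(A-λI) = λ^2 + 9.
λ = 0 ± 3i: zero real part.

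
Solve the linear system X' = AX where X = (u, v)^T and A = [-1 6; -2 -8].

Coefficient matrix A = [[-1, 6], [-2, -8]].
Characteristic polynomial det(A - λI) = λ^2 + 9λ + 20 = 0.
Eigenvalues λ = -4, -5.
For λ=-4: (A-λI) row 1 is [3, 6], so an eigenvector is (2, -1).
For λ=-5: (A-λI) row 1 is [4, 6], so an eigenvector is (3, -2).
General solution: c_1e^(-4t)(2,-1) + c_2e^(-5t)(3,-2).

u(t) = 2c_1e^(-4t) + 3c_2e^(-5t), v(t) = -c_1e^(-4t) - 2c_2e^(-5t)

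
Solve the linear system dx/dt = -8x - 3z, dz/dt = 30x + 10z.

Coefficient matrix A = [[-8, -3], [30, 10]].
Characteristic polynomial det(A - λI) = λ^2 - 2λ + 10 = 0.
Eigenvalues λ = 1 ± 3i (complex conjugate pair).
For λ=1+3i: an eigenvector is (-1,3) - i(0,-1) = (-1, 3 + i).
A real fundamental pair from Re and Im of e^((1+3i)t)v: X_1 = e^(t)(cos(3t)·(-1,3) + sin(3t)·(0,-1)), X_2 = e^(t)(sin(3t)·(-1,3) - cos(3t)·(0,-1)).
General solution: K_1X_1 + K_2X_2.

x(t) = -K_1e^(t)cos(3t) - K_2e^(t)sin(3t), z(t) = -K_1e^(t)sin(3t) + 3K_1e^(t)cos(3t) + 3K_2e^(t)sin(3t) + K_2e^(t)cos(3t)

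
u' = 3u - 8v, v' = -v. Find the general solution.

u(t) = K_1e^(3t) - 2K_2e^(-t), v(t) = -K_2e^(-t)

Coefficient matrix A = [[3, -8], [0, -1]].
Characteristic polynomial det(A - λI) = λ^2 - 2λ - 3 = 0.
Eigenvalues λ = 3, -1.
For λ=3: (A-λI) row 1 is [0, -8], so an eigenvector is (1, 0).
For λ=-1: (A-λI) row 1 is [4, -8], so an eigenvector is (-2, -1).
General solution: K_1e^(3t)(1,0) + K_2e^(-t)(-2,-1).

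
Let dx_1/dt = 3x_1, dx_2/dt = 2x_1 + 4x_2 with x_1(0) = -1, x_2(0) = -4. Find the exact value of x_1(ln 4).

-64

A = [[3,0],[2,4]]; eigenvalues λ = 3, 4.
Eigenvectors: (-1,2) for λ=3, (0,-1) for λ=4.
From the initial condition, c_1 = 1, c_2 = 6.
x_1(ln 4) = (1)(4^3)(-1) + (6)(4^4)(0) = -64.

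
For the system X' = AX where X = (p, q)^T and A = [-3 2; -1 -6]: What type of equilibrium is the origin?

stable node

A = [[-3,2],[-1,-6]]; det(A-λI) = λ^2 + 9λ + 20.
λ = -4, -5: both negative.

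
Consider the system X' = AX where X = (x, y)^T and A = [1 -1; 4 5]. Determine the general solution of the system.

Coefficient matrix A = [[1, -1], [4, 5]].
Characteristic polynomial det(A - λI) = λ^2 - 6λ + 9 = 0.
Single eigenvalue λ = 3 with algebraic multiplicity 2.
Eigenvector v = (1,-2); generalized eigenvector w with (A-λI)w=v is (-1,1).
General solution: e^(3t)[c_1·v + c_2·(t·v + w)].

x(t) = c_1e^(3t) + c_2te^(3t) - c_2e^(3t), y(t) = -2c_1e^(3t) - 2c_2te^(3t) + c_2e^(3t)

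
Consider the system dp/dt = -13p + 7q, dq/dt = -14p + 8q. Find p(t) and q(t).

p(t) = -C_1e^(t) - C_2e^(-6t), q(t) = -2C_1e^(t) - C_2e^(-6t)

Coefficient matrix A = [[-13, 7], [-14, 8]].
Characteristic polynomial det(A - λI) = λ^2 + 5λ - 6 = 0.
Eigenvalues λ = 1, -6.
For λ=1: (A-λI) row 1 is [-14, 7], so an eigenvector is (-1, -2).
For λ=-6: (A-λI) row 1 is [-7, 7], so an eigenvector is (-1, -1).
General solution: C_1e^(t)(-1,-2) + C_2e^(-6t)(-1,-1).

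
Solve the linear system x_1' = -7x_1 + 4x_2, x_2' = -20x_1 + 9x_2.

x_1(t) = K_1e^(t)cos(4t) + K_2e^(t)sin(4t), x_2(t) = -K_1e^(t)sin(4t) + 2K_1e^(t)cos(4t) + 2K_2e^(t)sin(4t) + K_2e^(t)cos(4t)

Coefficient matrix A = [[-7, 4], [-20, 9]].
Characteristic polynomial det(A - λI) = λ^2 - 2λ + 17 = 0.
Eigenvalues λ = 1 ± 4i (complex conjugate pair).
For λ=1+4i: an eigenvector is (1,2) - i(0,-1) = (1, 2 + i).
A real fundamental pair from Re and Im of e^((1+4i)t)v: X_1 = e^(t)(cos(4t)·(1,2) + sin(4t)·(0,-1)), X_2 = e^(t)(sin(4t)·(1,2) - cos(4t)·(0,-1)).
General solution: K_1X_1 + K_2X_2.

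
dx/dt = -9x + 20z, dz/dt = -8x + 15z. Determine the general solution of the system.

Coefficient matrix A = [[-9, 20], [-8, 15]].
Characteristic polynomial det(A - λI) = λ^2 - 6λ + 25 = 0.
Eigenvalues λ = 3 ± 4i (complex conjugate pair).
For λ=3+4i: an eigenvector is (2,1) - i(-1,-1) = (2 + i, 1 + i).
A real fundamental pair from Re and Im of e^((3+4i)t)v: X_1 = e^(3t)(cos(4t)·(2,1) + sin(4t)·(-1,-1)), X_2 = e^(3t)(sin(4t)·(2,1) - cos(4t)·(-1,-1)).
General solution: C_1X_1 + C_2X_2.

x(t) = -C_1e^(3t)sin(4t) + 2C_1e^(3t)cos(4t) + 2C_2e^(3t)sin(4t) + C_2e^(3t)cos(4t), z(t) = -C_1e^(3t)sin(4t) + C_1e^(3t)cos(4t) + C_2e^(3t)sin(4t) + C_2e^(3t)cos(4t)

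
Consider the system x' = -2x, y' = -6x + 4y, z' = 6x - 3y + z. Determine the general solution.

Coefficient matrix A = [[-2, 0, 0], [-6, 4, 0], [6, -3, 1]].
det(A - λI) = 0 gives eigenvalues λ = 1, 4, -2.
For λ=1: eigenvector (0,0,1).
For λ=4: eigenvector (0,1,-1).
For λ=-2: eigenvector (1,1,-1).
General solution: C_1e^(t)(0,0,1) + C_2e^(4t)(0,1,-1) + C_3e^(-2t)(1,1,-1).

x(t) = C_3e^(-2t), y(t) = C_2e^(4t) + C_3e^(-2t), z(t) = C_1e^(t) - C_2e^(4t) - C_3e^(-2t)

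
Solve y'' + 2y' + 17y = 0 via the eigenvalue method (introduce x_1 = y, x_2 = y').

y(t) = c_1e^(-t)cos(4t) + c_2e^(-t)sin(4t)

Let x_1 = y, x_2 = y'. Then x_1' = x_2 and x_2' = -17x_1 - 2x_2.
A = [[0,1],[-17,-2]]; det(A-λI) = λ^2 + 2λ + 17.
Eigenvalues λ = -1 ± 4i.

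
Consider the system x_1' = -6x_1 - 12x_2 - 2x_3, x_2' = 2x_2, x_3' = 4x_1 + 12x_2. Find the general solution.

x_1(t) = c_1e^(-4t) - c_2e^(-2t) - 2c_3e^(2t), x_2(t) = c_3e^(2t), x_3(t) = -c_1e^(-4t) + 2c_2e^(-2t) + 2c_3e^(2t)

Coefficient matrix A = [[-6, -12, -2], [0, 2, 0], [4, 12, 0]].
det(A - λI) = 0 gives eigenvalues λ = -4, -2, 2.
For λ=-4: eigenvector (1,0,-1).
For λ=-2: eigenvector (-1,0,2).
For λ=2: eigenvector (-2,1,2).
General solution: c_1e^(-4t)(1,0,-1) + c_2e^(-2t)(-1,0,2) + c_3e^(2t)(-2,1,2).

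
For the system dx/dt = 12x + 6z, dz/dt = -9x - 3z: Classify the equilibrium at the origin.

unstable node

A = [[12,6],[-9,-3]]; det(A-λI) = λ^2 - 9λ + 18.
λ = 6, 3: both positive.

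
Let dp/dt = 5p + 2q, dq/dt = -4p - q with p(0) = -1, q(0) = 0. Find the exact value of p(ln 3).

A = [[5,2],[-4,-1]]; eigenvalues λ = 3, 1.
Eigenvectors: (-1,1) for λ=3, (1,-2) for λ=1.
From the initial condition, c_1 = 2, c_2 = 1.
p(ln 3) = (2)(3^3)(-1) + (1)(3^1)(1) = -51.

-51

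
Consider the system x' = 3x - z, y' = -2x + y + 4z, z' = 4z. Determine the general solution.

Coefficient matrix A = [[3, 0, -1], [-2, 1, 4], [0, 0, 4]].
det(A - λI) = 0 gives eigenvalues λ = 4, 1, 3.
For λ=4: eigenvector (-1,2,1).
For λ=1: eigenvector (0,1,0).
For λ=3: eigenvector (1,-1,0).
General solution: c_1e^(4t)(-1,2,1) + c_2e^(t)(0,1,0) + c_3e^(3t)(1,-1,0).

x(t) = -c_1e^(4t) + c_3e^(3t), y(t) = 2c_1e^(4t) + c_2e^(t) - c_3e^(3t), z(t) = c_1e^(4t)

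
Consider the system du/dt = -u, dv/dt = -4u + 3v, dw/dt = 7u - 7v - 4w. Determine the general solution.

u(t) = C_1e^(-t), v(t) = C_1e^(-t) - C_2e^(3t), w(t) = C_2e^(3t) + C_3e^(-4t)

Coefficient matrix A = [[-1, 0, 0], [-4, 3, 0], [7, -7, -4]].
det(A - λI) = 0 gives eigenvalues λ = -1, 3, -4.
For λ=-1: eigenvector (1,1,0).
For λ=3: eigenvector (0,-1,1).
For λ=-4: eigenvector (0,0,1).
General solution: C_1e^(-t)(1,1,0) + C_2e^(3t)(0,-1,1) + C_3e^(-4t)(0,0,1).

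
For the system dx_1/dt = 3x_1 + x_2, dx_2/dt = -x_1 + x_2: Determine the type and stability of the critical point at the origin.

A = [[3,1],[-1,1]]; det(A-λI) = λ^2 - 4λ + 4.
repeated λ = 2 with a single eigenvector.

unstable improper node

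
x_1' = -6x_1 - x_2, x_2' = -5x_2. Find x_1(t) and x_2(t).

x_1(t) = -K_1e^(-6t) - K_2e^(-5t), x_2(t) = K_2e^(-5t)

Coefficient matrix A = [[-6, -1], [0, -5]].
Characteristic polynomial det(A - λI) = λ^2 + 11λ + 30 = 0.
Eigenvalues λ = -6, -5.
For λ=-6: (A-λI) row 1 is [0, -1], so an eigenvector is (-1, 0).
For λ=-5: (A-λI) row 1 is [-1, -1], so an eigenvector is (-1, 1).
General solution: K_1e^(-6t)(-1,0) + K_2e^(-5t)(-1,1).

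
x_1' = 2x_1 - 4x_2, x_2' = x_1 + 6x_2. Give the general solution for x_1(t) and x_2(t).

Coefficient matrix A = [[2, -4], [1, 6]].
Characteristic polynomial det(A - λI) = λ^2 - 8λ + 16 = 0.
Single eigenvalue λ = 4 with algebraic multiplicity 2.
Eigenvector v = (-2,1); generalized eigenvector w with (A-λI)w=v is (3,-1).
General solution: e^(4t)[C_1·v + C_2·(t·v + w)].

x_1(t) = -2C_1e^(4t) - 2C_2te^(4t) + 3C_2e^(4t), x_2(t) = C_1e^(4t) + C_2te^(4t) - C_2e^(4t)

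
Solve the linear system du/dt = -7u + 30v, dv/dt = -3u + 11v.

Coefficient matrix A = [[-7, 30], [-3, 11]].
Characteristic polynomial det(A - λI) = λ^2 - 4λ + 13 = 0.
Eigenvalues λ = 2 ± 3i (complex conjugate pair).
For λ=2+3i: an eigenvector is (3,1) - i(1,0) = (3 - i, 1).
A real fundamental pair from Re and Im of e^((2+3i)t)v: X_1 = e^(2t)(cos(3t)·(3,1) + sin(3t)·(1,0)), X_2 = e^(2t)(sin(3t)·(3,1) - cos(3t)·(1,0)).
General solution: K_1X_1 + K_2X_2.

u(t) = K_1e^(2t)sin(3t) + 3K_1e^(2t)cos(3t) + 3K_2e^(2t)sin(3t) - K_2e^(2t)cos(3t), v(t) = K_1e^(2t)cos(3t) + K_2e^(2t)sin(3t)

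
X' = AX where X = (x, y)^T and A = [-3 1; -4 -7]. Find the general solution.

Coefficient matrix A = [[-3, 1], [-4, -7]].
Characteristic polynomial det(A - λI) = λ^2 + 10λ + 25 = 0.
Single eigenvalue λ = -5 with algebraic multiplicity 2.
Eigenvector v = (-1,2); generalized eigenvector w with (A-λI)w=v is (0,-1).
General solution: e^(-5t)[C_1·v + C_2·(t·v + w)].

x(t) = -C_1e^(-5t) - C_2te^(-5t), y(t) = 2C_1e^(-5t) + 2C_2te^(-5t) - C_2e^(-5t)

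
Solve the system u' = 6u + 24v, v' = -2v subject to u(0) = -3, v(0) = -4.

u(t) = -15e^(6t) + 12e^(-2t), v(t) = -4e^(-2t)

Coefficient matrix A = [[6, 24], [0, -2]].
Characteristic polynomial det(A - λI) = λ^2 - 4λ - 12 = 0.
Eigenvalues λ = -2, 6.
For λ=-2: (A-λI) row 1 is [8, 24], so an eigenvector is (3, -1).
For λ=6: (A-λI) row 1 is [0, 24], so an eigenvector is (1, 0).
General solution: c_1e^(-2t)(3,-1) + c_2e^(6t)(1,0).
Applying u(0)=-3, v(0)=-4 gives c_1=4, c_2=-15.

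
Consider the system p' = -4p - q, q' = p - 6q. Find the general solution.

p(t) = C_1e^(-5t) + C_2te^(-5t) + 2C_2e^(-5t), q(t) = C_1e^(-5t) + C_2te^(-5t) + C_2e^(-5t)

Coefficient matrix A = [[-4, -1], [1, -6]].
Characteristic polynomial det(A - λI) = λ^2 + 10λ + 25 = 0.
Single eigenvalue λ = -5 with algebraic multiplicity 2.
Eigenvector v = (1,1); generalized eigenvector w with (A-λI)w=v is (2,1).
General solution: e^(-5t)[C_1·v + C_2·(t·v + w)].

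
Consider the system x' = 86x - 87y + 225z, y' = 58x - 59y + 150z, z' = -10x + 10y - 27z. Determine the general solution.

Coefficient matrix A = [[86, -87, 225], [58, -59, 150], [-10, 10, -27]].
det(A - λI) = 0 gives eigenvalues λ = -2, -1, 3.
For λ=-2: eigenvector (-15,-10,2).
For λ=-1: eigenvector (1,1,0).
For λ=3: eigenvector (-9,-6,1).
General solution: K_1e^(-2t)(-15,-10,2) + K_2e^(-t)(1,1,0) + K_3e^(3t)(-9,-6,1).

x(t) = -15K_1e^(-2t) + K_2e^(-t) - 9K_3e^(3t), y(t) = -10K_1e^(-2t) + K_2e^(-t) - 6K_3e^(3t), z(t) = 2K_1e^(-2t) + K_3e^(3t)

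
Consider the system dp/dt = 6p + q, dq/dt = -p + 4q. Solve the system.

Coefficient matrix A = [[6, 1], [-1, 4]].
Characteristic polynomial det(A - λI) = λ^2 - 10λ + 25 = 0.
Single eigenvalue λ = 5 with algebraic multiplicity 2.
Eigenvector v = (1,-1); generalized eigenvector w with (A-λI)w=v is (1,0).
General solution: e^(5t)[C_1·v + C_2·(t·v + w)].

p(t) = C_1e^(5t) + C_2te^(5t) + C_2e^(5t), q(t) = -C_1e^(5t) - C_2te^(5t)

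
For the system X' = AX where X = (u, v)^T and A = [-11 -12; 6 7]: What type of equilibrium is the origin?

A = [[-11,-12],[6,7]]; det(A-λI) = λ^2 + 4λ - 5.
λ = -5, 1: opposite signs.

saddle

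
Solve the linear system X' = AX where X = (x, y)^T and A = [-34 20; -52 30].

Coefficient matrix A = [[-34, 20], [-52, 30]].
Characteristic polynomial det(A - λI) = λ^2 + 4λ + 20 = 0.
Eigenvalues λ = -2 ± 4i (complex conjugate pair).
For λ=-2+4i: an eigenvector is (-1,-2) - i(-2,-3) = (-1 + 2i, -2 + 3i).
A real fundamental pair from Re and Im of e^((-2+4i)t)v: X_1 = e^(-2t)(cos(4t)·(-1,-2) + sin(4t)·(-2,-3)), X_2 = e^(-2t)(sin(4t)·(-1,-2) - cos(4t)·(-2,-3)).
General solution: C_1X_1 + C_2X_2.

x(t) = -2C_1e^(-2t)sin(4t) - C_1e^(-2t)cos(4t) - C_2e^(-2t)sin(4t) + 2C_2e^(-2t)cos(4t), y(t) = -3C_1e^(-2t)sin(4t) - 2C_1e^(-2t)cos(4t) - 2C_2e^(-2t)sin(4t) + 3C_2e^(-2t)cos(4t)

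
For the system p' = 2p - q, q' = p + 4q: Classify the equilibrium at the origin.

unstable improper node

A = [[2,-1],[1,4]]; det(A-λI) = λ^2 - 6λ + 9.
repeated λ = 3 with a single eigenvector.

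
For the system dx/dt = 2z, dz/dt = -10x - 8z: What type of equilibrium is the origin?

A = [[0,2],[-10,-8]]; det(A-λI) = λ^2 + 8λ + 20.
λ = -4 ± 2i: negative real part.

stable spiral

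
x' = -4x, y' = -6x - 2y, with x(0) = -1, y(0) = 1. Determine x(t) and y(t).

x(t) = -e^(-4t), y(t) = 4e^(-2t) - 3e^(-4t)

Coefficient matrix A = [[-4, 0], [-6, -2]].
Characteristic polynomial det(A - λI) = λ^2 + 6λ + 8 = 0.
Eigenvalues λ = -4, -2.
For λ=-4: (A-λI) row 2 is [-6, 2], so an eigenvector is (1, 3).
For λ=-2: (A-λI) row 1 is [-2, 0], so an eigenvector is (0, 1).
General solution: c_1e^(-4t)(1,3) + c_2e^(-2t)(0,1).
Applying x(0)=-1, y(0)=1 gives c_1=-1, c_2=4.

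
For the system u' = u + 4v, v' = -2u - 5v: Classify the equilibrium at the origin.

A = [[1,4],[-2,-5]]; det(A-λI) = λ^2 + 4λ + 3.
λ = -1, -3: both negative.

stable node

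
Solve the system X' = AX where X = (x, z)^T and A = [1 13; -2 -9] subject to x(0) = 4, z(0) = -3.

Coefficient matrix A = [[1, 13], [-2, -9]].
Characteristic polynomial det(A - λI) = λ^2 + 8λ + 17 = 0.
Eigenvalues λ = -4 ± i (complex conjugate pair).
For λ=-4+i: an eigenvector is (2,-1) - i(-3,1) = (2 + 3i, -1 - i).
A real fundamental pair from Re and Im of e^((-4+i)t)v: X_1 = e^(-4t)(cos(t)·(2,-1) + sin(t)·(-3,1)), X_2 = e^(-4t)(sin(t)·(2,-1) - cos(t)·(-3,1)).
General solution: c_1X_1 + c_2X_2.
Applying x(0)=4, z(0)=-3 gives c_1=5, c_2=-2.

x(t) = -19e^(-4t)sin(t) + 4e^(-4t)cos(t), z(t) = 7e^(-4t)sin(t) - 3e^(-4t)cos(t)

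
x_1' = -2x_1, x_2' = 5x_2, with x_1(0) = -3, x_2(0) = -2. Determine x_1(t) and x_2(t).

Coefficient matrix A = [[-2, 0], [0, 5]].
Characteristic polynomial det(A - λI) = λ^2 - 3λ - 10 = 0.
Eigenvalues λ = 5, -2.
For λ=5: (A-λI) row 1 is [-7, 0], so an eigenvector is (0, -1).
For λ=-2: (A-λI) row 2 is [0, 7], so an eigenvector is (1, 0).
General solution: K_1e^(5t)(0,-1) + K_2e^(-2t)(1,0).
Applying x_1(0)=-3, x_2(0)=-2 gives K_1=2, K_2=-3.

x_1(t) = -3e^(-2t), x_2(t) = -2e^(5t)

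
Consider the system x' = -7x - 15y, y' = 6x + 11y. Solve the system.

x(t) = -c_1e^(2t)sin(3t) + 2c_1e^(2t)cos(3t) + 2c_2e^(2t)sin(3t) + c_2e^(2t)cos(3t), y(t) = c_1e^(2t)sin(3t) - c_1e^(2t)cos(3t) - c_2e^(2t)sin(3t) - c_2e^(2t)cos(3t)

Coefficient matrix A = [[-7, -15], [6, 11]].
Characteristic polynomial det(A - λI) = λ^2 - 4λ + 13 = 0.
Eigenvalues λ = 2 ± 3i (complex conjugate pair).
For λ=2+3i: an eigenvector is (2,-1) - i(-1,1) = (2 + i, -1 - i).
A real fundamental pair from Re and Im of e^((2+3i)t)v: X_1 = e^(2t)(cos(3t)·(2,-1) + sin(3t)·(-1,1)), X_2 = e^(2t)(sin(3t)·(2,-1) - cos(3t)·(-1,1)).
General solution: c_1X_1 + c_2X_2.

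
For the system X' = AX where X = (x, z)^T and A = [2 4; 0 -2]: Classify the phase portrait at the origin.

saddle

A = [[2,4],[0,-2]]; det(A-λI) = λ^2 - 4.
λ = 2, -2: opposite signs.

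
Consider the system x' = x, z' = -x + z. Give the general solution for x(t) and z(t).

Coefficient matrix A = [[1, 0], [-1, 1]].
Characteristic polynomial det(A - λI) = λ^2 - 2λ + 1 = 0.
Single eigenvalue λ = 1 with algebraic multiplicity 2.
Eigenvector v = (0,-1); generalized eigenvector w with (A-λI)w=v is (1,-1).
General solution: e^(t)[K_1·v + K_2·(t·v + w)].

x(t) = K_2e^(t), z(t) = -K_1e^(t) - K_2te^(t) - K_2e^(t)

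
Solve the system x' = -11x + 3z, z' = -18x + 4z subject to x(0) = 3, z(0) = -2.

Coefficient matrix A = [[-11, 3], [-18, 4]].
Characteristic polynomial det(A - λI) = λ^2 + 7λ + 10 = 0.
Eigenvalues λ = -2, -5.
For λ=-2: (A-λI) row 1 is [-9, 3], so an eigenvector is (-1, -3).
For λ=-5: (A-λI) row 1 is [-6, 3], so an eigenvector is (1, 2).
General solution: K_1e^(-2t)(-1,-3) + K_2e^(-5t)(1,2).
Applying x(0)=3, z(0)=-2 gives K_1=8, K_2=11.

x(t) = -8e^(-2t) + 11e^(-5t), z(t) = -24e^(-2t) + 22e^(-5t)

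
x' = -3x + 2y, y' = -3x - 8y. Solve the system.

x(t) = -2K_1e^(-6t) + K_2e^(-5t), y(t) = 3K_1e^(-6t) - K_2e^(-5t)

Coefficient matrix A = [[-3, 2], [-3, -8]].
Characteristic polynomial det(A - λI) = λ^2 + 11λ + 30 = 0.
Eigenvalues λ = -6, -5.
For λ=-6: (A-λI) row 1 is [3, 2], so an eigenvector is (-2, 3).
For λ=-5: (A-λI) row 1 is [2, 2], so an eigenvector is (1, -1).
General solution: K_1e^(-6t)(-2,3) + K_2e^(-5t)(1,-1).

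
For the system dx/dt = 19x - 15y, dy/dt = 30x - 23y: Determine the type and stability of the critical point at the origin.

A = [[19,-15],[30,-23]]; det(A-λI) = λ^2 + 4λ + 13.
λ = -2 ± 3i: negative real part.

stable spiral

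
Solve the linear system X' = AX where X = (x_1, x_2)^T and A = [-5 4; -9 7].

Coefficient matrix A = [[-5, 4], [-9, 7]].
Characteristic polynomial det(A - λI) = λ^2 - 2λ + 1 = 0.
Single eigenvalue λ = 1 with algebraic multiplicity 2.
Eigenvector v = (-2,-3); generalized eigenvector w with (A-λI)w=v is (1,1).
General solution: e^(t)[c_1·v + c_2·(t·v + w)].

x_1(t) = -2c_1e^(t) - 2c_2te^(t) + c_2e^(t), x_2(t) = -3c_1e^(t) - 3c_2te^(t) + c_2e^(t)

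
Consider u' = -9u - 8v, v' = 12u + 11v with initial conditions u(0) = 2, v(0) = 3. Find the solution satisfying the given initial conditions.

u(t) = -10e^(3t) + 12e^(-t), v(t) = 15e^(3t) - 12e^(-t)

Coefficient matrix A = [[-9, -8], [12, 11]].
Characteristic polynomial det(A - λI) = λ^2 - 2λ - 3 = 0.
Eigenvalues λ = 3, -1.
For λ=3: (A-λI) row 1 is [-12, -8], so an eigenvector is (-2, 3).
For λ=-1: (A-λI) row 1 is [-8, -8], so an eigenvector is (-1, 1).
General solution: K_1e^(3t)(-2,3) + K_2e^(-t)(-1,1).
Applying u(0)=2, v(0)=3 gives K_1=5, K_2=-12.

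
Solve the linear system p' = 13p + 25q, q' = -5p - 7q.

Coefficient matrix A = [[13, 25], [-5, -7]].
Characteristic polynomial det(A - λI) = λ^2 - 6λ + 34 = 0.
Eigenvalues λ = 3 ± 5i (complex conjugate pair).
For λ=3+5i: an eigenvector is (-2,1) - i(1,0) = (-2 - i, 1).
A real fundamental pair from Re and Im of e^((3+5i)t)v: X_1 = e^(3t)(cos(5t)·(-2,1) + sin(5t)·(1,0)), X_2 = e^(3t)(sin(5t)·(-2,1) - cos(5t)·(1,0)).
General solution: K_1X_1 + K_2X_2.

p(t) = K_1e^(3t)sin(5t) - 2K_1e^(3t)cos(5t) - 2K_2e^(3t)sin(5t) - K_2e^(3t)cos(5t), q(t) = K_1e^(3t)cos(5t) + K_2e^(3t)sin(5t)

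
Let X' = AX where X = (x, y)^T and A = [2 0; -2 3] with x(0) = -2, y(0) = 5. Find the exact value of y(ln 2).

A = [[2,0],[-2,3]]; eigenvalues λ = 3, 2.
Eigenvectors: (0,1) for λ=3, (-1,-2) for λ=2.
From the initial condition, c_1 = 9, c_2 = 2.
y(ln 2) = (9)(2^3)(1) + (2)(2^2)(-2) = 56.

56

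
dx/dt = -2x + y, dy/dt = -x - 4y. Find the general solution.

Coefficient matrix A = [[-2, 1], [-1, -4]].
Characteristic polynomial det(A - λI) = λ^2 + 6λ + 9 = 0.
Single eigenvalue λ = -3 with algebraic multiplicity 2.
Eigenvector v = (-1,1); generalized eigenvector w with (A-λI)w=v is (-2,1).
General solution: e^(-3t)[K_1·v + K_2·(t·v + w)].

x(t) = -K_1e^(-3t) - K_2te^(-3t) - 2K_2e^(-3t), y(t) = K_1e^(-3t) + K_2te^(-3t) + K_2e^(-3t)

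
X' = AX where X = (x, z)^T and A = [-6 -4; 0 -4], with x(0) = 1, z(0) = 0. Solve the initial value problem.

x(t) = e^(-6t), z(t) = 0

Coefficient matrix A = [[-6, -4], [0, -4]].
Characteristic polynomial det(A - λI) = λ^2 + 10λ + 24 = 0.
Eigenvalues λ = -6, -4.
For λ=-6: (A-λI) row 1 is [0, -4], so an eigenvector is (-1, 0).
For λ=-4: (A-λI) row 1 is [-2, -4], so an eigenvector is (2, -1).
General solution: c_1e^(-6t)(-1,0) + c_2e^(-4t)(2,-1).
Applying x(0)=1, z(0)=0 gives c_1=-1, c_2=0.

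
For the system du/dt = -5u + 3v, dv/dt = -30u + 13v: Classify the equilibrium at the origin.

A = [[-5,3],[-30,13]]; det(A-λI) = λ^2 - 8λ + 25.
λ = 4 ± 3i: positive real part.

unstable spiral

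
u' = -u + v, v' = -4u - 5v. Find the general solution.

Coefficient matrix A = [[-1, 1], [-4, -5]].
Characteristic polynomial det(A - λI) = λ^2 + 6λ + 9 = 0.
Single eigenvalue λ = -3 with algebraic multiplicity 2.
Eigenvector v = (-1,2); generalized eigenvector w with (A-λI)w=v is (1,-3).
General solution: e^(-3t)[c_1·v + c_2·(t·v + w)].

u(t) = -c_1e^(-3t) - c_2te^(-3t) + c_2e^(-3t), v(t) = 2c_1e^(-3t) + 2c_2te^(-3t) - 3c_2e^(-3t)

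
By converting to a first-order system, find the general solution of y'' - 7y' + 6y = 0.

Let x_1 = y, x_2 = y'. Then x_1' = x_2 and x_2' = -6x_1 + 7x_2.
A = [[0,1],[-6,7]]; det(A-λI) = λ^2 - 7λ + 6.
Eigenvalues λ = 1, 6 with eigenvectors (1,1), (1,6).

y(t) = c_1e^(t) + c_2e^(6t)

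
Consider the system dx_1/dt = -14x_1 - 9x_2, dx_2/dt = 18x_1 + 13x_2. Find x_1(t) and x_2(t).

Coefficient matrix A = [[-14, -9], [18, 13]].
Characteristic polynomial det(A - λI) = λ^2 + λ - 20 = 0.
Eigenvalues λ = -5, 4.
For λ=-5: (A-λI) row 1 is [-9, -9], so an eigenvector is (1, -1).
For λ=4: (A-λI) row 1 is [-18, -9], so an eigenvector is (-1, 2).
General solution: K_1e^(-5t)(1,-1) + K_2e^(4t)(-1,2).

x_1(t) = K_1e^(-5t) - K_2e^(4t), x_2(t) = -K_1e^(-5t) + 2K_2e^(4t)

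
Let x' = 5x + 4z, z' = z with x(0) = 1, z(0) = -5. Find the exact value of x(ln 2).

-118

A = [[5,4],[0,1]]; eigenvalues λ = 1, 5.
Eigenvectors: (1,-1) for λ=1, (-1,0) for λ=5.
From the initial condition, c_1 = 5, c_2 = 4.
x(ln 2) = (5)(2^1)(1) + (4)(2^5)(-1) = -118.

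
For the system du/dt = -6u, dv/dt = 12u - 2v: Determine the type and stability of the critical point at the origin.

A = [[-6,0],[12,-2]]; det(A-λI) = λ^2 + 8λ + 12.
λ = -2, -6: both negative.

stable node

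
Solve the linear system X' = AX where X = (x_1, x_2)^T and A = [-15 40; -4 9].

x_1(t) = c_1e^(-3t)sin(4t) + 3c_1e^(-3t)cos(4t) + 3c_2e^(-3t)sin(4t) - c_2e^(-3t)cos(4t), x_2(t) = c_1e^(-3t)cos(4t) + c_2e^(-3t)sin(4t)

Coefficient matrix A = [[-15, 40], [-4, 9]].
Characteristic polynomial det(A - λI) = λ^2 + 6λ + 25 = 0.
Eigenvalues λ = -3 ± 4i (complex conjugate pair).
For λ=-3+4i: an eigenvector is (3,1) - i(1,0) = (3 - i, 1).
A real fundamental pair from Re and Im of e^((-3+4i)t)v: X_1 = e^(-3t)(cos(4t)·(3,1) + sin(4t)·(1,0)), X_2 = e^(-3t)(sin(4t)·(3,1) - cos(4t)·(1,0)).
General solution: c_1X_1 + c_2X_2.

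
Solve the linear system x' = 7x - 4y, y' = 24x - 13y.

Coefficient matrix A = [[7, -4], [24, -13]].
Characteristic polynomial det(A - λI) = λ^2 + 6λ + 5 = 0.
Eigenvalues λ = -1, -5.
For λ=-1: (A-λI) row 1 is [8, -4], so an eigenvector is (1, 2).
For λ=-5: (A-λI) row 1 is [12, -4], so an eigenvector is (1, 3).
General solution: K_1e^(-t)(1,2) + K_2e^(-5t)(1,3).

x(t) = K_1e^(-t) + K_2e^(-5t), y(t) = 2K_1e^(-t) + 3K_2e^(-5t)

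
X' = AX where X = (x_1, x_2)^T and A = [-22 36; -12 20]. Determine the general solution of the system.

x_1(t) = 2K_1e^(-4t) - 3K_2e^(2t), x_2(t) = K_1e^(-4t) - 2K_2e^(2t)

Coefficient matrix A = [[-22, 36], [-12, 20]].
Characteristic polynomial det(A - λI) = λ^2 + 2λ - 8 = 0.
Eigenvalues λ = -4, 2.
For λ=-4: (A-λI) row 1 is [-18, 36], so an eigenvector is (2, 1).
For λ=2: (A-λI) row 1 is [-24, 36], so an eigenvector is (-3, -2).
General solution: K_1e^(-4t)(2,1) + K_2e^(2t)(-3,-2).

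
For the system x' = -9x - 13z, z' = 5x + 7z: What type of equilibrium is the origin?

A = [[-9,-13],[5,7]]; det(A-λI) = λ^2 + 2λ + 2.
λ = -1 ± i: negative real part.

stable spiral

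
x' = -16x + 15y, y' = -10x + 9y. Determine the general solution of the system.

Coefficient matrix A = [[-16, 15], [-10, 9]].
Characteristic polynomial det(A - λI) = λ^2 + 7λ + 6 = 0.
Eigenvalues λ = -6, -1.
For λ=-6: (A-λI) row 1 is [-10, 15], so an eigenvector is (3, 2).
For λ=-1: (A-λI) row 1 is [-15, 15], so an eigenvector is (1, 1).
General solution: C_1e^(-6t)(3,2) + C_2e^(-t)(1,1).

x(t) = 3C_1e^(-6t) + C_2e^(-t), y(t) = 2C_1e^(-6t) + C_2e^(-t)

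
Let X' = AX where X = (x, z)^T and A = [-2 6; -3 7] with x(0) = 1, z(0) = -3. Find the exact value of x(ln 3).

A = [[-2,6],[-3,7]]; eigenvalues λ = 4, 1.
Eigenvectors: (1,1) for λ=4, (2,1) for λ=1.
From the initial condition, c_1 = -7, c_2 = 4.
x(ln 3) = (-7)(3^4)(1) + (4)(3^1)(2) = -543.

-543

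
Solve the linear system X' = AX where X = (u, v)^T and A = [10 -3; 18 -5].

u(t) = -C_1e^(t) + C_2e^(4t), v(t) = -3C_1e^(t) + 2C_2e^(4t)

Coefficient matrix A = [[10, -3], [18, -5]].
Characteristic polynomial det(A - λI) = λ^2 - 5λ + 4 = 0.
Eigenvalues λ = 1, 4.
For λ=1: (A-λI) row 1 is [9, -3], so an eigenvector is (-1, -3).
For λ=4: (A-λI) row 1 is [6, -3], so an eigenvector is (1, 2).
General solution: C_1e^(t)(-1,-3) + C_2e^(4t)(1,2).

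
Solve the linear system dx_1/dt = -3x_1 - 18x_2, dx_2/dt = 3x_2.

x_1(t) = c_1e^(-3t) + 3c_2e^(3t), x_2(t) = -c_2e^(3t)

Coefficient matrix A = [[-3, -18], [0, 3]].
Characteristic polynomial det(A - λI) = λ^2 - 9 = 0.
Eigenvalues λ = -3, 3.
For λ=-3: (A-λI) row 1 is [0, -18], so an eigenvector is (1, 0).
For λ=3: (A-λI) row 1 is [-6, -18], so an eigenvector is (3, -1).
General solution: c_1e^(-3t)(1,0) + c_2e^(3t)(3,-1).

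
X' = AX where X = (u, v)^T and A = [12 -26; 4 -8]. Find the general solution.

u(t) = 3K_1e^(2t)sin(2t) - 2K_1e^(2t)cos(2t) - 2K_2e^(2t)sin(2t) - 3K_2e^(2t)cos(2t), v(t) = K_1e^(2t)sin(2t) - K_1e^(2t)cos(2t) - K_2e^(2t)sin(2t) - K_2e^(2t)cos(2t)

Coefficient matrix A = [[12, -26], [4, -8]].
Characteristic polynomial det(A - λI) = λ^2 - 4λ + 8 = 0.
Eigenvalues λ = 2 ± 2i (complex conjugate pair).
For λ=2+2i: an eigenvector is (-2,-1) - i(3,1) = (-2 - 3i, -1 - i).
A real fundamental pair from Re and Im of e^((2+2i)t)v: X_1 = e^(2t)(cos(2t)·(-2,-1) + sin(2t)·(3,1)), X_2 = e^(2t)(sin(2t)·(-2,-1) - cos(2t)·(3,1)).
General solution: K_1X_1 + K_2X_2.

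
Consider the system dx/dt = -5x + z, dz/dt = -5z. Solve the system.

Coefficient matrix A = [[-5, 1], [0, -5]].
Characteristic polynomial det(A - λI) = λ^2 + 10λ + 25 = 0.
Single eigenvalue λ = -5 with algebraic multiplicity 2.
Eigenvector v = (1,0); generalized eigenvector w with (A-λI)w=v is (-3,1).
General solution: e^(-5t)[K_1·v + K_2·(t·v + w)].

x(t) = K_1e^(-5t) + K_2te^(-5t) - 3K_2e^(-5t), z(t) = K_2e^(-5t)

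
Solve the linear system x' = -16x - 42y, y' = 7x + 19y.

Coefficient matrix A = [[-16, -42], [7, 19]].
Characteristic polynomial det(A - λI) = λ^2 - 3λ - 10 = 0.
Eigenvalues λ = 5, -2.
For λ=5: (A-λI) row 1 is [-21, -42], so an eigenvector is (-2, 1).
For λ=-2: (A-λI) row 1 is [-14, -42], so an eigenvector is (-3, 1).
General solution: c_1e^(5t)(-2,1) + c_2e^(-2t)(-3,1).

x(t) = -2c_1e^(5t) - 3c_2e^(-2t), y(t) = c_1e^(5t) + c_2e^(-2t)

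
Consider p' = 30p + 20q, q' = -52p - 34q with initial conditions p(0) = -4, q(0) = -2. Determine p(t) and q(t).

p(t) = -42e^(-2t)sin(4t) - 4e^(-2t)cos(4t), q(t) = 68e^(-2t)sin(4t) - 2e^(-2t)cos(4t)

Coefficient matrix A = [[30, 20], [-52, -34]].
Characteristic polynomial det(A - λI) = λ^2 + 4λ + 20 = 0.
Eigenvalues λ = -2 ± 4i (complex conjugate pair).
For λ=-2+4i: an eigenvector is (2,-3) - i(1,-2) = (2 - i, -3 + 2i).
A real fundamental pair from Re and Im of e^((-2+4i)t)v: X_1 = e^(-2t)(cos(4t)·(2,-3) + sin(4t)·(1,-2)), X_2 = e^(-2t)(sin(4t)·(2,-3) - cos(4t)·(1,-2)).
General solution: c_1X_1 + c_2X_2.
Applying p(0)=-4, q(0)=-2 gives c_1=-10, c_2=-16.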